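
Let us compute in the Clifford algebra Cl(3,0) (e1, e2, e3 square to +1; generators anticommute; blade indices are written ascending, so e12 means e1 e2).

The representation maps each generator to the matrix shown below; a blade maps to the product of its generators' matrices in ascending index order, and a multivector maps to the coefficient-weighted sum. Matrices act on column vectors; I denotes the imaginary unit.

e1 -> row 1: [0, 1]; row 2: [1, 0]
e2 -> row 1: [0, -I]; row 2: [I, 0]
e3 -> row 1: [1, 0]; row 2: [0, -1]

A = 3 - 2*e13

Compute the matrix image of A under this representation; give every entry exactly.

Bivector images (products of the table entries): rho(e13) = rho(e1)rho(e3) = row 1: [0, -1]; row 2: [1, 0].
M = (3)*1 + (-2)*rho(e13), summed entrywise (1 is the identity matrix):
Answer: row 1: [3, 2]; row 2: [-2, 3]


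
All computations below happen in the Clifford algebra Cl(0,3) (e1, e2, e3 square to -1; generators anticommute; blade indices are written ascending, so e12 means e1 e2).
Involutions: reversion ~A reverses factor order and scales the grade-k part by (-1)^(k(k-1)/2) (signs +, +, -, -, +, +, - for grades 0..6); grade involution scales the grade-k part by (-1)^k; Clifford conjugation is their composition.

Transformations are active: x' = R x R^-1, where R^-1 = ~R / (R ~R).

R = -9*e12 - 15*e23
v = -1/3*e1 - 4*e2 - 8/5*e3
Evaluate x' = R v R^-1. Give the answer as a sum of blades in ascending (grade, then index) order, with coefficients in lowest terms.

~R = 9*e12 + 15*e23, and R ~R = 306, so R^-1 = ~R / (306).
R v = -36*e1 - 21*e2 + 60*e3 + 97/5*e123
Answer: -80/51*e1 + 4*e2 + 39/85*e3


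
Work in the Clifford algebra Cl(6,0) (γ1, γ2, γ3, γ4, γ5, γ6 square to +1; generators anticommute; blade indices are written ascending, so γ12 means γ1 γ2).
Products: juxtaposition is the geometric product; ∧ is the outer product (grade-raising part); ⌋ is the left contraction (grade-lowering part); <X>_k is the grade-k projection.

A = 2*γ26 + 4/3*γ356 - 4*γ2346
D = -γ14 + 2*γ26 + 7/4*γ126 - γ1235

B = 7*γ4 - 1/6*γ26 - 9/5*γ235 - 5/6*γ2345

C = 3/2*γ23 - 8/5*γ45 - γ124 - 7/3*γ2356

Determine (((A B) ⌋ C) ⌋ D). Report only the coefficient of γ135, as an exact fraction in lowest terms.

step 1: 1/3 - 12/5*γ26 - 2/3*γ34 - 10/3*γ56 + 2/9*γ235 + 28*γ236 - 136/9*γ246 + 18/5*γ356 + 36/5*γ456 + 23/3*γ3456
step 2: -42/5*γ2 - 196/3*γ5 + 14/27*γ6 - 131/18*γ23 - 28/5*γ35 - 8/15*γ45 - 1/3*γ124 - 7/9*γ2356
step 3: -28/27*γ2 - 84/5*γ6 - 1267/270*γ12 - 131/18*γ15 + 147/10*γ16 - 196/3*γ123 - 42/5*γ135
Answer: -42/5


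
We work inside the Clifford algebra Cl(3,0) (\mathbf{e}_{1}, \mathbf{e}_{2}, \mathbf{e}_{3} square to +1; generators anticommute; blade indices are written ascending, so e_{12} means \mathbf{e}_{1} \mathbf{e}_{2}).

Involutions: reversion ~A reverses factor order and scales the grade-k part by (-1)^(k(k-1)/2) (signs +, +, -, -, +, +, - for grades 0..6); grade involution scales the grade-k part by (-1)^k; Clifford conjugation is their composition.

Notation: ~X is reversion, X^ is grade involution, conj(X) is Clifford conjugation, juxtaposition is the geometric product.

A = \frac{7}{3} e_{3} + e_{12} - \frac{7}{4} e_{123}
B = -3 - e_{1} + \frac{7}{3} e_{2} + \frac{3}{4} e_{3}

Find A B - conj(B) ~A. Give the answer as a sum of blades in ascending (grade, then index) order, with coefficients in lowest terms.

first term: \frac{7}{4} + \frac{7}{3} e_{1} + e_{2} - 7 e_{3} - \frac{69}{16} e_{12} + \frac{77}{12} e_{13} - \frac{133}{36} e_{23} + 6 e_{123}
second term: -\frac{7}{4} - \frac{7}{3} e_{1} - e_{2} - 7 e_{3} + \frac{27}{16} e_{12} + \frac{77}{12} e_{13} - \frac{133}{36} e_{23} - \frac{9}{2} e_{123}
Answer: \frac{7}{2} + \frac{14}{3} e_{1} + 2 e_{2} - 6 e_{12} + \frac{21}{2} e_{123}


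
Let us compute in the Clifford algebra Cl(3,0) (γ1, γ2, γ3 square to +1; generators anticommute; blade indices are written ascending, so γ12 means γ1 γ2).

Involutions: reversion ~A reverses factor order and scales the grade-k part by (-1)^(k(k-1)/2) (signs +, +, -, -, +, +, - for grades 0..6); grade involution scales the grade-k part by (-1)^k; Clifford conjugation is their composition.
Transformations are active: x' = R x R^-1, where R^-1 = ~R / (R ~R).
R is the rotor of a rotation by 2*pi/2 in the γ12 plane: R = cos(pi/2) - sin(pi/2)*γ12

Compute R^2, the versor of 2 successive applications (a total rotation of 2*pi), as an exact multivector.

Half-angle bookkeeping: 2 applications in γ12 add up to rotor phase 2*pi/2 = pi, so R^2 = cos(pi) - sin(pi)*γ12.
cos(pi) = -1 and sin(pi) = 0, so R^2 = -1. The total rotation 2*pi is 1 full turn, so every vector returns to itself, yet the rotor is -1, on the OTHER sheet of the double cover (an odd number of 2*pi turns).
Answer: -1


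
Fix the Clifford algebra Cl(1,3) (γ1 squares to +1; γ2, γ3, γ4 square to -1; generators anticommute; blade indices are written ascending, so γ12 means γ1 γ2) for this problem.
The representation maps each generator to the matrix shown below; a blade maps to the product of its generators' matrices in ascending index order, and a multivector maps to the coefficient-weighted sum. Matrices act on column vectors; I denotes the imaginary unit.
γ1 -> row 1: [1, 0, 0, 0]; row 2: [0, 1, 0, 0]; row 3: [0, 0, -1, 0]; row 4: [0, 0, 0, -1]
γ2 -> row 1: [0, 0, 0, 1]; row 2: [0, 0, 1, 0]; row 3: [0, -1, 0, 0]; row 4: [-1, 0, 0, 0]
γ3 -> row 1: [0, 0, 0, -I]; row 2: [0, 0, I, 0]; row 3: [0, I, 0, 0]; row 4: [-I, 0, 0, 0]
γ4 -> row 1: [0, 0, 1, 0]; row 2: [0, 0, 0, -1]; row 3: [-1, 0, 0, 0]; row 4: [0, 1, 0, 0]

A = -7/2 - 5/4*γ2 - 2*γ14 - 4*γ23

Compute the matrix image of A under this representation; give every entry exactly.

Bivector images (products of the table entries): rho(γ14) = rho(γ1)rho(γ4) = row 1: [0, 0, 1, 0]; row 2: [0, 0, 0, -1]; row 3: [1, 0, 0, 0]; row 4: [0, -1, 0, 0]; rho(γ23) = rho(γ2)rho(γ3) = row 1: [-I, 0, 0, 0]; row 2: [0, I, 0, 0]; row 3: [0, 0, -I, 0]; row 4: [0, 0, 0, I].
M = (-7/2)*1 + (-5/4)*rho(γ2) + (-2)*rho(γ14) + (-4)*rho(γ23), summed entrywise (1 is the identity matrix):
Answer: row 1: [-7/2 + 4*I, 0, -2, -5/4]; row 2: [0, -7/2 - 4*I, -5/4, 2]; row 3: [-2, 5/4, -7/2 + 4*I, 0]; row 4: [5/4, 2, 0, -7/2 - 4*I]


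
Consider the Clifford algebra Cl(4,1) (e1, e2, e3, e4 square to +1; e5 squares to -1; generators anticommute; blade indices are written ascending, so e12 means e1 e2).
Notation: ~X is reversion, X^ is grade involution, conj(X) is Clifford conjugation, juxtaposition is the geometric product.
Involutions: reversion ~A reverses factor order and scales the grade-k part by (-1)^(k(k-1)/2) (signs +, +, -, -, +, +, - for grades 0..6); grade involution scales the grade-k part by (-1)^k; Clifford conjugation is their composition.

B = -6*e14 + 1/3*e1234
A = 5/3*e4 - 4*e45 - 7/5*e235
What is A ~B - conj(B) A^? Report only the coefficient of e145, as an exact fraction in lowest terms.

first term: -10*e1 + 24*e15 - 5/9*e123 + 7/15*e145 + 4/3*e1235 - 42/5*e12345
second term: -10*e1 - 24*e15 - 5/9*e123 - 7/15*e145 - 4/3*e1235 + 42/5*e12345
Answer: 14/15


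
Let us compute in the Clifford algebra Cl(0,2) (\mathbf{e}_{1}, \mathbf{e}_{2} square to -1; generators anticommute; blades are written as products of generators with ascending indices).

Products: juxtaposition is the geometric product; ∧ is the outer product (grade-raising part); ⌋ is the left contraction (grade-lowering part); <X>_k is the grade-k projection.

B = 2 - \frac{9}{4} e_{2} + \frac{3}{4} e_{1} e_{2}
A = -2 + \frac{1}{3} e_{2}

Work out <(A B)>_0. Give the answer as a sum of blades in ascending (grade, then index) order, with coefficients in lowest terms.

step 1: -\frac{13}{4} + \frac{1}{4} e_{1} + \frac{31}{6} e_{2} - \frac{3}{2} e_{1} e_{2}
step 2: -\frac{13}{4}
Answer: -\frac{13}{4}


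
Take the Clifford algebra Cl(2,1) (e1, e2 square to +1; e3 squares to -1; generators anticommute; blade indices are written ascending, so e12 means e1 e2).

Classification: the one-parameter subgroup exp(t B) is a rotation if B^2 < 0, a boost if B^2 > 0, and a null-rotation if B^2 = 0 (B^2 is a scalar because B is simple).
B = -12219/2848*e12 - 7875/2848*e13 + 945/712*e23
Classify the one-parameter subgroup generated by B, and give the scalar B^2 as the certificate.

B^2 term by term: the squares give (-12219/2848)^2*(e12)^2 + (-7875/2848)^2*(e13)^2 + (945/712)^2*(e23)^2 = 149303961/8111104*(-1) + 62015625/8111104*(+1) + 893025/506944*(+1) = -9 (each basis 2-blade squares to minus the product of its generators' squares); cross terms between blades sharing an index anticommute and cancel. So B^2 = -9.
Answer: rotation, certificate B^2 = -9. Because -9 is invariant under every versor sandwich, the classification follows from its sign alone.


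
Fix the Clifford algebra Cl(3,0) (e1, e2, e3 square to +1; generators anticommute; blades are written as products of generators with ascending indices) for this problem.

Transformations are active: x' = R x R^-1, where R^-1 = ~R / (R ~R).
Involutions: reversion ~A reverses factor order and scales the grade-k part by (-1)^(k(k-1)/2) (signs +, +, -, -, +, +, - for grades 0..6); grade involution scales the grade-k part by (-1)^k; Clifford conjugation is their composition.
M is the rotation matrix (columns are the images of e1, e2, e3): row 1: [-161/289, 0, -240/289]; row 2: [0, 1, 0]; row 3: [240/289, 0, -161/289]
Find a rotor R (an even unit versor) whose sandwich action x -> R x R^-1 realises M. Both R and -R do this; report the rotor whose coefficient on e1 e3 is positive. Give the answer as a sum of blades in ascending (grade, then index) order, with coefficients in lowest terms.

Method: write R = a + b12*e1 e2 + b13*e1 e3 + b23*e2 e3 with a^2 + b12^2 + b13^2 + b23^2 = 1 (so R^-1 = ~R). Expanding the columns R e_j ~R gives tr M = 4a^2 - 1 and, from the antisymmetric part, M21 - M12 = -4a*b12, M13 - M31 = 4a*b13, M32 - M23 = -4a*b23.
Here tr M = -33/289, so a^2 = (1 + tr M)/4 = 64/289 and a = ±8/17. Taking a = 8/17: M21 - M12 = 0, M13 - M31 = -480/289, M32 - M23 = 0, giving b12 = 0, b13 = -15/17, b23 = 0, i.e. R = 8/17 - 15/17*e1 e3.
Its e1 e3 coefficient is negative, so report the other preimage -R.
Answer: -8/17 + 15/17*e1 e3. Uniqueness: Spin(3) -> SO(3) maps R and -R to the same rotation of trace -33/289; fixing the sign of the e1 e3 coefficient removes the ambiguity.


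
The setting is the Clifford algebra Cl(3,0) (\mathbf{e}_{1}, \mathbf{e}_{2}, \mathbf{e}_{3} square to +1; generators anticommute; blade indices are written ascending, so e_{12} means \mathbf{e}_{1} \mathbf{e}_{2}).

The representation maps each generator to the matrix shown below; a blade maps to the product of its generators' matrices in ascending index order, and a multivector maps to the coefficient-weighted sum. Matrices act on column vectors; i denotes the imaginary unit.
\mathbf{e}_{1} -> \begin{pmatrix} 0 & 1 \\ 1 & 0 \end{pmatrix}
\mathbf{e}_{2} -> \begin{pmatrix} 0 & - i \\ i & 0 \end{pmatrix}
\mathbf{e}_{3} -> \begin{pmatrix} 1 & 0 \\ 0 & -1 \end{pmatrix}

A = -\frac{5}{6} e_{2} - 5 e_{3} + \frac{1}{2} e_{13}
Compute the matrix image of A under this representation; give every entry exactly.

Bivector images (products of the table entries): rho(e_{13}) = rho(\mathbf{e}_{1})rho(\mathbf{e}_{3}) = \begin{pmatrix} 0 & -1 \\ 1 & 0 \end{pmatrix}.
M = (-\frac{5}{6})*rho(e_{2}) + (-5)*rho(e_{3}) + (\frac{1}{2})*rho(e_{13}), summed entrywise:
Answer: \begin{pmatrix} -5 & - \frac{1}{2} + \frac{5 i}{6} \\ \frac{1}{2} - \frac{5 i}{6} & 5 \end{pmatrix}


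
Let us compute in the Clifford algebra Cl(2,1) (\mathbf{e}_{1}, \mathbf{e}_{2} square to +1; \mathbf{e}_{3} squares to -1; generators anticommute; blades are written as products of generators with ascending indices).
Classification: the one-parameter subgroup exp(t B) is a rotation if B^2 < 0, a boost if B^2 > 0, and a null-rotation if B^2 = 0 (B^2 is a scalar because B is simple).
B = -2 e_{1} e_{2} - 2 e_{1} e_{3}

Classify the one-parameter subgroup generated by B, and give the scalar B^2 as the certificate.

B^2 term by term: the squares give (-2)^2*(e_{1} e_{2})^2 + (-2)^2*(e_{1} e_{3})^2 = 4*(-1) + 4*(+1) = 0 (each basis 2-blade squares to minus the product of its generators' squares); cross terms between blades sharing an index anticommute and cancel. So B^2 = 0.
Answer: null-rotation, certificate B^2 = 0. Key observation: B^2 = 0 is a conjugation invariant, so its sign decides the class regardless of the surface form of B.


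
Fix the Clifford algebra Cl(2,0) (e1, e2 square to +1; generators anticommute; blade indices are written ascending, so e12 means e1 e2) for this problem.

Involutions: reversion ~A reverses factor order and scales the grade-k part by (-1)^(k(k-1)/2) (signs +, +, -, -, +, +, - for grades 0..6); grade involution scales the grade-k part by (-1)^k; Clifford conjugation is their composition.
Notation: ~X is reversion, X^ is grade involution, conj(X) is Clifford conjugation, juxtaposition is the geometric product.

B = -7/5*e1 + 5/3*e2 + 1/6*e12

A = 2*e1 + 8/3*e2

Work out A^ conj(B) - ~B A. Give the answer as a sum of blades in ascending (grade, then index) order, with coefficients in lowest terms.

first term: 74/45 - 4/9*e1 + 1/3*e2 + 106/15*e12
second term: 74/45 - 4/9*e1 + 1/3*e2 - 106/15*e12
Answer: 212/15*e12


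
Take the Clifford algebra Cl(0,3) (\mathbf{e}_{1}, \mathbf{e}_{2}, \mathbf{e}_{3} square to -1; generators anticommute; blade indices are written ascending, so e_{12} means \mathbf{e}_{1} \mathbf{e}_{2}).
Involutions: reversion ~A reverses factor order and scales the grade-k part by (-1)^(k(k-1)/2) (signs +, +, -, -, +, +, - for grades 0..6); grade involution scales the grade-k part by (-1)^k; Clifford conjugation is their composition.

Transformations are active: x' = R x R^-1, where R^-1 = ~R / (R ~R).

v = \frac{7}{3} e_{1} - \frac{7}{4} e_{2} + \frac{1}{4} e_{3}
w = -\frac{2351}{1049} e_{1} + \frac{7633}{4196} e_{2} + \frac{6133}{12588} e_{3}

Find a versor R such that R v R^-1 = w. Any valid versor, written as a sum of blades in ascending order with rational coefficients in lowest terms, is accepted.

Why this works: both vectors square to -\frac{617}{72}, so q(v) = q(w) and R = v + w = \frac{290}{3147} e_{1} + \frac{145}{2098} e_{2} + \frac{2320}{3147} e_{3} carries v to w — its own direction survives, the complement (v - w)/2 flips.
Answer: \frac{290}{3147} e_{1} + \frac{145}{2098} e_{2} + \frac{2320}{3147} e_{3}


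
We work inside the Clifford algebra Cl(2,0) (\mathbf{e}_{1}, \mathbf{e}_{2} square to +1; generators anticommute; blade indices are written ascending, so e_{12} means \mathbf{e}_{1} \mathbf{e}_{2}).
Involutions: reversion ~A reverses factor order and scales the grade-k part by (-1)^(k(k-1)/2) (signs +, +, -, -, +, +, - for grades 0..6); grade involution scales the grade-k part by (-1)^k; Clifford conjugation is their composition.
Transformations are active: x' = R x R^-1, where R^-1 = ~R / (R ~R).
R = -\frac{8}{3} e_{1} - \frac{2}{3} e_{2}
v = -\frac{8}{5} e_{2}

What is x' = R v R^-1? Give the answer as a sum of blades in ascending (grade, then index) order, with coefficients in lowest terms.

~R = -\frac{8}{3} e_{1} - \frac{2}{3} e_{2}, and R ~R = \frac{68}{9}, so R^-1 = ~R / (\frac{68}{9}).
R v = \frac{16}{15} + \frac{64}{15} e_{12}
Answer: -\frac{64}{85} e_{1} + \frac{24}{17} e_{2}


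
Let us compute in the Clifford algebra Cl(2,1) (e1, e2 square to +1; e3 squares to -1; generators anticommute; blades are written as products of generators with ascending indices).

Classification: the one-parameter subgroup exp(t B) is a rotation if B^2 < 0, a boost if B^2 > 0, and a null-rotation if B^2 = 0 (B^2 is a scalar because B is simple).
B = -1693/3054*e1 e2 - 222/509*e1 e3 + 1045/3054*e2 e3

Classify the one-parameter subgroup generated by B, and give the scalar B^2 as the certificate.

B^2 term by term: the squares give (-1693/3054)^2*(e1 e2)^2 + (-222/509)^2*(e1 e3)^2 + (1045/3054)^2*(e2 e3)^2 = 2866249/9326916*(-1) + 49284/259081*(+1) + 1092025/9326916*(+1) = 0 (each basis 2-blade squares to minus the product of its generators' squares); cross terms between blades sharing an index anticommute and cancel. So B^2 = 0.
Answer: null-rotation, certificate B^2 = 0. Check the certificate: B^2 = 0, and that sign is decisive whatever form B takes.


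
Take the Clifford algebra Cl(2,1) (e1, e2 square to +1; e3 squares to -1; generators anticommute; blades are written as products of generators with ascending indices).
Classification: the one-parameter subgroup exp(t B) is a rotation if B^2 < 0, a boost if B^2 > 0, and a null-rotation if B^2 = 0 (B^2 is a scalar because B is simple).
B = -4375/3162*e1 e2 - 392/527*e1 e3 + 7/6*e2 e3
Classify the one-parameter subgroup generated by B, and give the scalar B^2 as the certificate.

B^2 term by term: the squares give (-4375/3162)^2*(e1 e2)^2 + (-392/527)^2*(e1 e3)^2 + (7/6)^2*(e2 e3)^2 = 19140625/9998244*(-1) + 153664/277729*(+1) + 49/36*(+1) = 0 (each basis 2-blade squares to minus the product of its generators' squares); cross terms between blades sharing an index anticommute and cancel. So B^2 = 0.
Answer: null-rotation, certificate B^2 = 0. Note: conjugating B changes its blade decomposition but never the scalar B^2 = 0, whose sign settles the classification.


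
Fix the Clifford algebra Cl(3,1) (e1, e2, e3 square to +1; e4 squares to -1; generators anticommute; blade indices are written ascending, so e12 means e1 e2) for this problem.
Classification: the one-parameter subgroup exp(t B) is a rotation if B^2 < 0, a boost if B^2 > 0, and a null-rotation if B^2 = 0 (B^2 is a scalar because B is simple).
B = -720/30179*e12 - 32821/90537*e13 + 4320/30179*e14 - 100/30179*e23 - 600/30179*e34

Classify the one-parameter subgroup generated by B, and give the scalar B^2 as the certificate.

B^2 term by term: the squares give (-720/30179)^2*(e12)^2 + (-32821/90537)^2*(e13)^2 + (4320/30179)^2*(e14)^2 + (-100/30179)^2*(e23)^2 + (-600/30179)^2*(e34)^2 = 518400/910772041*(-1) + 1077218041/8196948369*(-1) + 18662400/910772041*(+1) + 10000/910772041*(-1) + 360000/910772041*(+1) = -1/9 (each basis 2-blade squares to minus the product of its generators' squares); cross terms between blades sharing an index anticommute and cancel; the commuting (index-disjoint) pairs give grade-4 terms 2*c*c'*(blade product), which cancel blade by blade — e1234: 864000/910772041 - 864000/910772041 = 0 — confirming B is simple. So B^2 = -1/9.
Answer: rotation, certificate B^2 = -1/9. The class reads off the invariant scalar -1/9 directly.


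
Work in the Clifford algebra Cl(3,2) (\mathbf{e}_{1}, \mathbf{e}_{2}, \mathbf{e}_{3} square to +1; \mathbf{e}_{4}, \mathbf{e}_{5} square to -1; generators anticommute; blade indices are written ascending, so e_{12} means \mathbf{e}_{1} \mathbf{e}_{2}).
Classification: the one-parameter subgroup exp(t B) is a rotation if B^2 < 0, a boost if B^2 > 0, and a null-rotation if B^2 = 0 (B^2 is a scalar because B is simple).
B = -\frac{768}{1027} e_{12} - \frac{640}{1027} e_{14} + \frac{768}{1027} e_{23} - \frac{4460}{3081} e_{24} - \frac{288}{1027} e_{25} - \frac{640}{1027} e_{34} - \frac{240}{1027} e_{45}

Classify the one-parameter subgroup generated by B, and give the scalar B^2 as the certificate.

B^2 term by term: the squares give (-\frac{768}{1027})^2*(e_{12})^2 + (-\frac{640}{1027})^2*(e_{14})^2 + (\frac{768}{1027})^2*(e_{23})^2 + (-\frac{4460}{3081})^2*(e_{24})^2 + (-\frac{288}{1027})^2*(e_{25})^2 + (-\frac{640}{1027})^2*(e_{34})^2 + (-\frac{240}{1027})^2*(e_{45})^2 = \frac{589824}{1054729}*(-1) + \frac{409600}{1054729}*(+1) + \frac{589824}{1054729}*(-1) + \frac{19891600}{9492561}*(+1) + \frac{82944}{1054729}*(+1) + \frac{409600}{1054729}*(+1) + \frac{57600}{1054729}*(-1) = \frac{16}{9} (each basis 2-blade squares to minus the product of its generators' squares); cross terms between blades sharing an index anticommute and cancel; the commuting (index-disjoint) pairs give grade-4 terms 2*c*c'*(blade product), which cancel blade by blade — e_{1234}: \frac{983040}{1054729} - \frac{983040}{1054729} = 0; e_{1245}: \frac{368640}{1054729} - \frac{368640}{1054729} = 0; e_{2345}: -\frac{368640}{1054729} + \frac{368640}{1054729} = 0 — confirming B is simple. So B^2 = \frac{16}{9}.
Answer: boost, certificate B^2 = \frac{16}{9}. The class reads off the invariant scalar \frac{16}{9} directly.


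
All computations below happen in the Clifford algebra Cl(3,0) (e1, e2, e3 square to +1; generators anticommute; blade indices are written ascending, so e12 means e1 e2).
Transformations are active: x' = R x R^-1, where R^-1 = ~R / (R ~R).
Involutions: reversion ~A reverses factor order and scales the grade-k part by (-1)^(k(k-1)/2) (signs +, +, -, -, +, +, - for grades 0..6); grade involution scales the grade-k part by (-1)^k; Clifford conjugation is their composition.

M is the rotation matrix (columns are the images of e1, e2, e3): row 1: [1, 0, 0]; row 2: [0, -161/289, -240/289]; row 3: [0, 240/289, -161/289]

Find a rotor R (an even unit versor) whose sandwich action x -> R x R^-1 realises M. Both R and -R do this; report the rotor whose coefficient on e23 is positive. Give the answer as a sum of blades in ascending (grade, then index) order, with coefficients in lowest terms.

Method: write R = a + b12*e12 + b13*e13 + b23*e23 with a^2 + b12^2 + b13^2 + b23^2 = 1 (so R^-1 = ~R). Expanding the columns R e_j ~R gives tr M = 4a^2 - 1 and, from the antisymmetric part, M21 - M12 = -4a*b12, M13 - M31 = 4a*b13, M32 - M23 = -4a*b23.
Here tr M = -33/289, so a^2 = (1 + tr M)/4 = 64/289 and a = ±8/17. Taking a = 8/17: M21 - M12 = 0, M13 - M31 = 0, M32 - M23 = 480/289, giving b12 = 0, b13 = 0, b23 = -15/17, i.e. R = 8/17 - 15/17*e23.
Its e23 coefficient is negative, so report the other preimage -R.
Answer: -8/17 + 15/17*e23. Why the constraint matters: R and -R act identically through the sandwich — M has trace -33/289 either way — so only the sign condition on e23 picks one of the two preimages.


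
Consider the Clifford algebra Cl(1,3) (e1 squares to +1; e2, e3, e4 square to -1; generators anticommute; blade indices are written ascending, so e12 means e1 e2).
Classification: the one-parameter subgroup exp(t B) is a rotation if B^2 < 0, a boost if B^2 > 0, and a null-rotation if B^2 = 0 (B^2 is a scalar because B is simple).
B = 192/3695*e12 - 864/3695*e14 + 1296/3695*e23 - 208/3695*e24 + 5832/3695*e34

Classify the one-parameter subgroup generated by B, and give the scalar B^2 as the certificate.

B^2 term by term: the squares give (192/3695)^2*(e12)^2 + (-864/3695)^2*(e14)^2 + (1296/3695)^2*(e23)^2 + (-208/3695)^2*(e24)^2 + (5832/3695)^2*(e34)^2 = 36864/13653025*(+1) + 746496/13653025*(+1) + 1679616/13653025*(-1) + 43264/13653025*(-1) + 34012224/13653025*(-1) = -64/25 (each basis 2-blade squares to minus the product of its generators' squares); cross terms between blades sharing an index anticommute and cancel; the commuting (index-disjoint) pairs give grade-4 terms 2*c*c'*(blade product), which cancel blade by blade — e1234: 2239488/13653025 - 2239488/13653025 = 0 — confirming B is simple. So B^2 = -64/25.
Answer: rotation, certificate B^2 = -64/25. B^2 = -64/25 is basis-independent, so its sign is the whole story.


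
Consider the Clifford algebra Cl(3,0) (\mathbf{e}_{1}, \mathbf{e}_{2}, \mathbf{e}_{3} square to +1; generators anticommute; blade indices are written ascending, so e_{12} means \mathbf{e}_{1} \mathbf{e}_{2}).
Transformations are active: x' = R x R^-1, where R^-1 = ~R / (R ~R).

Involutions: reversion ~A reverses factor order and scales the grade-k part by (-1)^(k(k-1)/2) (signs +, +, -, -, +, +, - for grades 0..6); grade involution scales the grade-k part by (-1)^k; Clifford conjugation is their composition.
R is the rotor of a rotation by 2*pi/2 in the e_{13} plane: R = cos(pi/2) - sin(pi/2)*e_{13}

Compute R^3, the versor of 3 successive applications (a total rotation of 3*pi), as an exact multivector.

Rotor phase runs at HALF the rotation angle; powers of one rotor simply add phase, so after 3 steps in e_{13} the phase is 3*pi/2 = \frac{3 \pi}{2} and R^3 = cos(\frac{3 \pi}{2}) - sin(\frac{3 \pi}{2})*e_{13}.
cos(\frac{3 \pi}{2}) = 0 and sin(\frac{3 \pi}{2}) = -1, so R^3 = e_{13}. The net rotation is 1*pi (after discarding 1 full turn, each of which contributes a factor -1 to the rotor); the rotor keeps the half-angle phase exactly.
Answer: e_{13}


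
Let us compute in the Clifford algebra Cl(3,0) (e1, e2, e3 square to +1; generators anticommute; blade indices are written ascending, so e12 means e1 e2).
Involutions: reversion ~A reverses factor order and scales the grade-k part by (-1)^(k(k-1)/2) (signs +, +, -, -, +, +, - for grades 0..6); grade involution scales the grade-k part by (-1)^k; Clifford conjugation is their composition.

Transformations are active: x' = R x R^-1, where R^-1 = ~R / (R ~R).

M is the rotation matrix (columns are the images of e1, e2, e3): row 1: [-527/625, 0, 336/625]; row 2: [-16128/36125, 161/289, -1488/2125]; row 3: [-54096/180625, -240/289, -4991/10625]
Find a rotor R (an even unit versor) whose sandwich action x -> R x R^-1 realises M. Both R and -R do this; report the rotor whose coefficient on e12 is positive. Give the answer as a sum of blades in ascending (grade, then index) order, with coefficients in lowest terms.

Method: write R = a + b12*e12 + b13*e13 + b23*e23 with a^2 + b12^2 + b13^2 + b23^2 = 1 (so R^-1 = ~R). Expanding the columns R e_j ~R gives tr M = 4a^2 - 1 and, from the antisymmetric part, M21 - M12 = -4a*b12, M13 - M31 = 4a*b13, M32 - M23 = -4a*b23.
Here tr M = -5461/7225, so a^2 = (1 + tr M)/4 = 441/7225 and a = ±21/85. Taking a = 21/85: M21 - M12 = -16128/36125, M13 - M31 = 6048/7225, M32 - M23 = -4704/36125, giving b12 = 192/425, b13 = 72/85, b23 = 56/425, i.e. R = 21/85 + 192/425*e12 + 72/85*e13 + 56/425*e23.
Its e12 coefficient is already positive.
Answer: 21/85 + 192/425*e12 + 72/85*e13 + 56/425*e23. Why the constraint matters: R and -R act identically through the sandwich — M has trace -5461/7225 either way — so only the sign condition on e12 picks one of the two preimages.


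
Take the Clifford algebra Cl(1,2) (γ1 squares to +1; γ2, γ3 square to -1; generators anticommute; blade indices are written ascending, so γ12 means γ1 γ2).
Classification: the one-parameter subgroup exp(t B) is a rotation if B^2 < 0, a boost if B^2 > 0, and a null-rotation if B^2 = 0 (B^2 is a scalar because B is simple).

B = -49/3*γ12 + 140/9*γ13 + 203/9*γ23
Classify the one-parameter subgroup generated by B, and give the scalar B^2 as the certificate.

B^2 term by term: the squares give (-49/3)^2*(γ12)^2 + (140/9)^2*(γ13)^2 + (203/9)^2*(γ23)^2 = 2401/9*(+1) + 19600/81*(+1) + 41209/81*(-1) = 0 (each basis 2-blade squares to minus the product of its generators' squares); cross terms between blades sharing an index anticommute and cancel. So B^2 = 0.
Answer: null-rotation, certificate B^2 = 0. Certificate logic: 0 is a conjugation-invariant scalar, so its sign fixes rotation versus boost versus null-rotation outright.


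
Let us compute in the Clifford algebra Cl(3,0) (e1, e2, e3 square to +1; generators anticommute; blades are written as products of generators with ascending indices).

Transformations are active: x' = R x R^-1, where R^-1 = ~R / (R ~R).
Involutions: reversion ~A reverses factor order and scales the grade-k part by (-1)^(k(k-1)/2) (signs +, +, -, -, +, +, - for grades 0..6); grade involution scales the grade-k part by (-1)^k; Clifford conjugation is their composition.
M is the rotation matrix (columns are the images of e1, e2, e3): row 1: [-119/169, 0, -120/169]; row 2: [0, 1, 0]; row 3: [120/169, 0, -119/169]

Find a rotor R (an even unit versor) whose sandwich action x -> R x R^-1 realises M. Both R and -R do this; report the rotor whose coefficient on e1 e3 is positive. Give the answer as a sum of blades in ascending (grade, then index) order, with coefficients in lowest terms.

Method: write R = a + b12*e1 e2 + b13*e1 e3 + b23*e2 e3 with a^2 + b12^2 + b13^2 + b23^2 = 1 (so R^-1 = ~R). Expanding the columns R e_j ~R gives tr M = 4a^2 - 1 and, from the antisymmetric part, M21 - M12 = -4a*b12, M13 - M31 = 4a*b13, M32 - M23 = -4a*b23.
Here tr M = -69/169, so a^2 = (1 + tr M)/4 = 25/169 and a = ±5/13. Taking a = 5/13: M21 - M12 = 0, M13 - M31 = -240/169, M32 - M23 = 0, giving b12 = 0, b13 = -12/13, b23 = 0, i.e. R = 5/13 - 12/13*e1 e3.
Its e1 e3 coefficient is negative, so report the other preimage -R.
Answer: -5/13 + 12/13*e1 e3. Note: both R and -R realise this M (trace -69/169); the covering map identifies them, and the e1 e3-coefficient sign is the tie-breaker.


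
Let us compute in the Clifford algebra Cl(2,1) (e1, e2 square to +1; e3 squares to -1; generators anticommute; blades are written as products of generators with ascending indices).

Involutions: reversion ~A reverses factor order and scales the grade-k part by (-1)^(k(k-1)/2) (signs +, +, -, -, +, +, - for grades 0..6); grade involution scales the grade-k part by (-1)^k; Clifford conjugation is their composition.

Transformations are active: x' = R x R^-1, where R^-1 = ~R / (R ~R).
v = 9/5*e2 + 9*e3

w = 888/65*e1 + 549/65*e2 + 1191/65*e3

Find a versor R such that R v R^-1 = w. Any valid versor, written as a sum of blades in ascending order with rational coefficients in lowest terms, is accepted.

Equal squares first: v^2 = w^2 = -1944/25. Then v + w = 888/65*e1 + 666/65*e2 + 1776/65*e3 is a versor taking v to w, provided it is invertible.
Answer: 888/65*e1 + 666/65*e2 + 1776/65*e3


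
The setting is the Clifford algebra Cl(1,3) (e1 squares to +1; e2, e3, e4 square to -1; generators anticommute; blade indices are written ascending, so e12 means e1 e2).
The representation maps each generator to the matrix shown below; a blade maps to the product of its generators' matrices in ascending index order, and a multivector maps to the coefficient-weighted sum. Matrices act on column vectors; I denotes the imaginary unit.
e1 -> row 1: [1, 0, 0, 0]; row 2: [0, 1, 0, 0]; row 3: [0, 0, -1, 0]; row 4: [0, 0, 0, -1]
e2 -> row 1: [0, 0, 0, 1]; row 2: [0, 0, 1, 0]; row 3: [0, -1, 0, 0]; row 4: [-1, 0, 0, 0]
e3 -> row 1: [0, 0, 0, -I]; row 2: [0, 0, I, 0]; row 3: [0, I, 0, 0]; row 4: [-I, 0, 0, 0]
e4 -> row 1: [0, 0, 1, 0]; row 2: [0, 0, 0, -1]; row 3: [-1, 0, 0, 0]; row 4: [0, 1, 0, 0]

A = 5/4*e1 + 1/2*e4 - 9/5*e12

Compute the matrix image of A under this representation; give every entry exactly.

Bivector images (products of the table entries): rho(e12) = rho(e1)rho(e2) = row 1: [0, 0, 0, 1]; row 2: [0, 0, 1, 0]; row 3: [0, 1, 0, 0]; row 4: [1, 0, 0, 0].
M = (5/4)*rho(e1) + (1/2)*rho(e4) + (-9/5)*rho(e12), summed entrywise:
Answer: row 1: [5/4, 0, 1/2, -9/5]; row 2: [0, 5/4, -9/5, -1/2]; row 3: [-1/2, -9/5, -5/4, 0]; row 4: [-9/5, 1/2, 0, -5/4]


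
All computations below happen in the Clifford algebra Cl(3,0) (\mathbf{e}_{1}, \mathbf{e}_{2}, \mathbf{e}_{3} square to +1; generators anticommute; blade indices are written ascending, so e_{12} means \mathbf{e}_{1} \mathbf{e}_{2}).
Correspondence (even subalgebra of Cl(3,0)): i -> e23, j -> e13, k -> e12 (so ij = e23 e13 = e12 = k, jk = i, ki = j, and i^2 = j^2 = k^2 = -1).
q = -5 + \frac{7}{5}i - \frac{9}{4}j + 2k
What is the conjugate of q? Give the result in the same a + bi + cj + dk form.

In blades: q = -5 + 2 e_{12} - \frac{9}{4} e_{13} + \frac{7}{5} e_{23}.
Quaternion conjugation is reversion on the even subalgebra: the scalar is fixed and every grade-2 blade flips sign, giving -5 - 2 e_{12} + \frac{9}{4} e_{13} - \frac{7}{5} e_{23}; translating back:
Answer: -5 - \frac{7}{5}i + \frac{9}{4}j - 2k


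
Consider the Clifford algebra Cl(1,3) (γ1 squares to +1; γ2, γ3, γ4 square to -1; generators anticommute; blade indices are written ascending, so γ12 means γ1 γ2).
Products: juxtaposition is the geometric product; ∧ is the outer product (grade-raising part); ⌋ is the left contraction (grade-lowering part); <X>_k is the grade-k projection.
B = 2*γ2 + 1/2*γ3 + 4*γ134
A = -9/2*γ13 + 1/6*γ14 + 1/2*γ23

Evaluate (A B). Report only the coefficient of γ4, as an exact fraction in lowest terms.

step 1: 9/4*γ1 - 1/4*γ2 + 1/3*γ3 - 18*γ4 + 9*γ123 - 7/3*γ124 - 1/12*γ134
Answer: -18


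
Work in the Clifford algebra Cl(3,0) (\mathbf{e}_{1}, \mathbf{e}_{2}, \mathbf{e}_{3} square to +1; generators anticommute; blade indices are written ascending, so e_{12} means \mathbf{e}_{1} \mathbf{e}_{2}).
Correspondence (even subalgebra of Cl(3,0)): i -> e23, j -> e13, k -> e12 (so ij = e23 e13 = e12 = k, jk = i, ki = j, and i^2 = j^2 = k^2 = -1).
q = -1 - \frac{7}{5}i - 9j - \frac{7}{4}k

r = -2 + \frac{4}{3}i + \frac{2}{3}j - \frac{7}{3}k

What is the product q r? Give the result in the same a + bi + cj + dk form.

In blades: q = -1 - \frac{7}{4} e_{12} - 9 e_{13} - \frac{7}{5} e_{23}, r = -2 - \frac{7}{3} e_{12} + \frac{2}{3} e_{13} + \frac{4}{3} e_{23}.
Distribute q over r term by term (generator squares from the signature, products reordered to ascending indices): (-1)*r = 2 + \frac{7}{3} e_{12} - \frac{2}{3} e_{13} - \frac{4}{3} e_{23}; (-\frac{7}{4} e_{12})*r = -\frac{49}{12} + \frac{7}{2} e_{12} - \frac{7}{3} e_{13} + \frac{7}{6} e_{23}; (-9 e_{13})*r = 6 + 12 e_{12} + 18 e_{13} + 21 e_{23}; (-\frac{7}{5} e_{23})*r = \frac{28}{15} - \frac{14}{15} e_{12} - \frac{49}{15} e_{13} + \frac{14}{5} e_{23}.
Sum: \frac{347}{60} + \frac{169}{10} e_{12} + \frac{176}{15} e_{13} + \frac{709}{30} e_{23}; translating back through the correspondence:
Answer: \frac{347}{60} + \frac{709}{30}i + \frac{176}{15}j + \frac{169}{10}k


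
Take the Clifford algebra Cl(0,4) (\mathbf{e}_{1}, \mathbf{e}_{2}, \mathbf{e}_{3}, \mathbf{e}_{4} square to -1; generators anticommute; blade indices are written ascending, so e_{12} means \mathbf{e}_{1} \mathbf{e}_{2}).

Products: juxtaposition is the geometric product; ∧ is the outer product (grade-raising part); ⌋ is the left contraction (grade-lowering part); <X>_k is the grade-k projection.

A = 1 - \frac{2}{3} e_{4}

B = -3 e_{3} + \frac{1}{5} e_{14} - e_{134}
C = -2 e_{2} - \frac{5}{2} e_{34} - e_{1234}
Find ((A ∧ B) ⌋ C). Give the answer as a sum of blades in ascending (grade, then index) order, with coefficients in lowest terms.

step 1: -3 e_{3} + \frac{1}{5} e_{14} - 2 e_{34} - e_{134}
step 2: -5 + e_{2} - \frac{15}{2} e_{4} - 2 e_{12} + \frac{1}{5} e_{23} - 3 e_{124}
Answer: -5 + e_{2} - \frac{15}{2} e_{4} - 2 e_{12} + \frac{1}{5} e_{23} - 3 e_{124}


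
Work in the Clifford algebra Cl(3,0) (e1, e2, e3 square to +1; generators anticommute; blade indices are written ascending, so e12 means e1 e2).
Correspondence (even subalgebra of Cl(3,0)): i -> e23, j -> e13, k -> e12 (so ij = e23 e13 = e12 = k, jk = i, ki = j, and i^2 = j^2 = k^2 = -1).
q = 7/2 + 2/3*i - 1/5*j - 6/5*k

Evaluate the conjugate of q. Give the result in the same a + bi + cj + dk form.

In blades: q = 7/2 - 6/5*e12 - 1/5*e13 + 2/3*e23.
Quaternion conjugation is reversion on the even subalgebra: the scalar is fixed and every grade-2 blade flips sign, giving 7/2 + 6/5*e12 + 1/5*e13 - 2/3*e23; translating back:
Answer: 7/2 - 2/3*i + 1/5*j + 6/5*k


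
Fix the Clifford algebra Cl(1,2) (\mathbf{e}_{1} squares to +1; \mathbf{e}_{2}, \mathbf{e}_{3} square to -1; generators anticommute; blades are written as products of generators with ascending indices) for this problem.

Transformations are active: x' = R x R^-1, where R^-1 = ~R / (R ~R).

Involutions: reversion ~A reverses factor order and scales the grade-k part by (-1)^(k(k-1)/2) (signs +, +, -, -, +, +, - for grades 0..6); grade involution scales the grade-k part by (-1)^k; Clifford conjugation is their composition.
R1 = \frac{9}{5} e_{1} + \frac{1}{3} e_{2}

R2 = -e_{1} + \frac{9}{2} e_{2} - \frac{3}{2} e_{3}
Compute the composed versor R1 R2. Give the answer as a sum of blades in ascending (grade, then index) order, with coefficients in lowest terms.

Distribute over the terms of R1 (each basis-blade product reordered to ascending indices, repeated generators contracted through their squares):
(\frac{9}{5} e_{1}) R2 = -\frac{9}{5} + \frac{81}{10} e_{1} e_{2} - \frac{27}{10} e_{1} e_{3}
(\frac{1}{3} e_{2}) R2 = -\frac{3}{2} + \frac{1}{3} e_{1} e_{2} - \frac{1}{2} e_{2} e_{3}
Summing the partial products and collecting blades:
Answer: -\frac{33}{10} + \frac{253}{30} e_{1} e_{2} - \frac{27}{10} e_{1} e_{3} - \frac{1}{2} e_{2} e_{3}


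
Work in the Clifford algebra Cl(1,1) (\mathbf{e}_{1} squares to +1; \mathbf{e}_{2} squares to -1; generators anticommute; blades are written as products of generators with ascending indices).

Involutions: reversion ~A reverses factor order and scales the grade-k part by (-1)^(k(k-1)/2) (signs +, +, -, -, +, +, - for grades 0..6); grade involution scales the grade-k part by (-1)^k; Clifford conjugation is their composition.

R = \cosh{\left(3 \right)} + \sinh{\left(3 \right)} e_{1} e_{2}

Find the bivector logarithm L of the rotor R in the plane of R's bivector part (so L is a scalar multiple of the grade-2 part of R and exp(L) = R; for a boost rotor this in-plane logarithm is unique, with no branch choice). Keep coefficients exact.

The scalar part of R is \cosh{\left(3 \right)}, which determines |rapidity| via cosh; the sign lives in the bivector part, and pairing them (bivector part over sinh of the rapidity = the plane) gives the unique in-plane L = rapidity * plane.
Concretely: cosh(rapidity) = \cosh{\left(3 \right)} gives rapidity = ±3, and since rapidity/sinh(rapidity) is even the sign is immaterial: L = (rapidity/sinh(rapidity)) * <R>_2 = (\frac{3}{\sinh{\left(3 \right)}}) * <R>_2.
Answer: 3 e_{1} e_{2}


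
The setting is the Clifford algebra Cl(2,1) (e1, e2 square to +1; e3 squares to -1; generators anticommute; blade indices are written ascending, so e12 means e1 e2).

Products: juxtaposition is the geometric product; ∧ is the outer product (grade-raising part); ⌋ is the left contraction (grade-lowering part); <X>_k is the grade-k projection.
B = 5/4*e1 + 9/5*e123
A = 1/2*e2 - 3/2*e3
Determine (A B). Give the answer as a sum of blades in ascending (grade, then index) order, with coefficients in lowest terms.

step 1: 83/40*e12 + 39/40*e13
Answer: 83/40*e12 + 39/40*e13


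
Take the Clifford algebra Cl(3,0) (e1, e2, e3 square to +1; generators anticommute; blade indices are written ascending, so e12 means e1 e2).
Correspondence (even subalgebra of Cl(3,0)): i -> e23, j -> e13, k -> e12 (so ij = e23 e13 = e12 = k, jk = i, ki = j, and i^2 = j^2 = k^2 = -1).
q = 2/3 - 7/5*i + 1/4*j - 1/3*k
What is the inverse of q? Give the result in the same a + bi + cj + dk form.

In blades: q = 2/3 - 1/3*e12 + 1/4*e13 - 7/5*e23.
With qbar = 2/3 + 1/3*e12 - 1/4*e13 + 7/5*e23 (scalar fixed, mapped units negated), q qbar = 9281/3600 (the sum of squared coefficients), so q^-1 = qbar / (9281/3600) = 2400/9281 + 1200/9281*e12 - 900/9281*e13 + 5040/9281*e23; translating back:
Answer: 2400/9281 + 5040/9281*i - 900/9281*j + 1200/9281*k


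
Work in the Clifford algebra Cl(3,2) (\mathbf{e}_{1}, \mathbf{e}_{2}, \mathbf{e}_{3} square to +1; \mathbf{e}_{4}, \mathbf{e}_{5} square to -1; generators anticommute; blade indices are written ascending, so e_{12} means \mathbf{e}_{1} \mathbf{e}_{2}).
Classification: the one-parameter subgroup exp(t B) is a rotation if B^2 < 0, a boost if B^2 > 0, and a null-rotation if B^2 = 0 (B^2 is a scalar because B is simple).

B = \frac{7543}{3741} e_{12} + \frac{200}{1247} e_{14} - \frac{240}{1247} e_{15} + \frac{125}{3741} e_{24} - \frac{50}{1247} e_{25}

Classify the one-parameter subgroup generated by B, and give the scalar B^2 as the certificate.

B^2 term by term: the squares give (\frac{7543}{3741})^2*(e_{12})^2 + (\frac{200}{1247})^2*(e_{14})^2 + (-\frac{240}{1247})^2*(e_{15})^2 + (\frac{125}{3741})^2*(e_{24})^2 + (-\frac{50}{1247})^2*(e_{25})^2 = \frac{56896849}{13995081}*(-1) + \frac{40000}{1555009}*(+1) + \frac{57600}{1555009}*(+1) + \frac{15625}{13995081}*(+1) + \frac{2500}{1555009}*(+1) = -4 (each basis 2-blade squares to minus the product of its generators' squares); cross terms between blades sharing an index anticommute and cancel; the commuting (index-disjoint) pairs give grade-4 terms 2*c*c'*(blade product), which cancel blade by blade — e_{1245}: \frac{20000}{1555009} - \frac{20000}{1555009} = 0 — confirming B is simple. So B^2 = -4.
Answer: rotation, certificate B^2 = -4. The scalar -4 is the complete invariant here: its sign names the subgroup type.
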